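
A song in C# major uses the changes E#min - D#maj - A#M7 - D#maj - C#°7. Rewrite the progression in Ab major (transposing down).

Cmin Bbmaj FM7 Bbmaj Ab°7

C# major down to Ab major is an augmented third; each chord root moves by that interval while the quality stays the same.
E#min: root E# down an augmented third → C, giving Cmin.
D#maj: root D# down an augmented third → Bb, giving Bbmaj.
A#M7: root A# down an augmented third → F, giving FM7.
D#maj: root D# down an augmented third → Bb, giving Bbmaj.
C#°7: root C# down an augmented third → Ab, giving Ab°7.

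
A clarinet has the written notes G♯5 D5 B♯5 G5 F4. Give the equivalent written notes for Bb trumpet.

F##5 C#5 A##5 F#5 E4

First find concert pitch: the A clarinet sounds a minor third below written, so G♯5 D5 B♯5 G5 F4 sounds E#5 B4 G##5 E5 D4.
Then write for Bb trumpet: it sounds a major second below written, so the part must be a major second above concert.
E#5 → F##5
B4 → C#5
G##5 → A##5
E5 → F#5
D4 → E4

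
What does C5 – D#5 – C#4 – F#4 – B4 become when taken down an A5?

Fb4 G4 F3 Bb3 Eb4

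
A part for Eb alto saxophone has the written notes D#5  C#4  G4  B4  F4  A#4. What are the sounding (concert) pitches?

F#4 E3 Bb3 D4 Ab3 C#4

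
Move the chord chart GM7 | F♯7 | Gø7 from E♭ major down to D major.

E♭ major down to D major is a minor second; each chord root moves by that interval while the quality stays the same.
GM7: root G down a minor second → F#, giving F#M7.
F♯7: root F♯ down a minor second → E#, giving E#7.
Gø7: root G down a minor second → F#, giving F#ø7.

F#M7 E#7 F#ø7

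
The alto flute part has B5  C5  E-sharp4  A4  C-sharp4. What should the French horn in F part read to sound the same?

C#6 D5 F##4 B4 D#4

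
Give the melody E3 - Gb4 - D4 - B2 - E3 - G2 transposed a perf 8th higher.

A perfect octave up from E3 gives E4.
A perfect octave up from Gb4 gives Gb5.
D4 up a perfect octave is D5.
B2 up a perfect octave is B3.
E3: an octave up reaches E, and 12 semitones makes it E4.
G2 up a perfect octave is G3.

E4 Gb5 D5 B3 E4 G3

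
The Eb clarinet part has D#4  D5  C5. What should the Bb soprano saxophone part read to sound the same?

G#4 G5 F5

First find concert pitch: the Eb clarinet sounds a minor third above written, so D#4 D5 C5 sounds F#4 F5 Eb5.
Then write for Bb soprano saxophone: it sounds a major second below written, so the part must be a major second above concert.
F#4 → G#4
F5 → G5
Eb5 → F5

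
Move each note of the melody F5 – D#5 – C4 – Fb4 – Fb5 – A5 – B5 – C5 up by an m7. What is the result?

Eb6 C#6 Bb4 Ebb5 Ebb6 G6 A6 Bb5

F5 → Eb6
D#5 → C#6
C4 → Bb4
Fb4 → Ebb5
Fb5 → Ebb6
A5 → G6
B5 → A6
C5 → Bb5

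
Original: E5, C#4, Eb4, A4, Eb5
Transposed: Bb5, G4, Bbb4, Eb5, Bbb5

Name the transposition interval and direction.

From E5 to Bb5 is 5 letter names — a fifth of some quality.
E5 to Bb5 is 6 semitones, which makes it a diminished fifth; the second version is higher, so the direction is up.
Checking another pair — Eb5 → Bbb5 — gives the same interval.

up a diminished fifth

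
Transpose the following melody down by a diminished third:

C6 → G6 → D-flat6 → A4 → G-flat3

A diminished third down from C6 gives A#5.
A diminished third down from G6 gives E#6.
A diminished third down from Db6 gives B5.
A4 down a diminished third is F##4.
Gb3 down a diminished third is E3.

A#5 E#6 B5 F##4 E3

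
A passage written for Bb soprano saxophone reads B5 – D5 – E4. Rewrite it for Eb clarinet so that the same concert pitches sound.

F#5 A4 B3

First find concert pitch: the Bb soprano saxophone sounds a major second below written, so B5 D5 E4 sounds A5 C5 D4.
Then write for Eb clarinet: it sounds a minor third above written, so the part must be a minor third below concert.
A5 → F#5
C5 → A4
D4 → B3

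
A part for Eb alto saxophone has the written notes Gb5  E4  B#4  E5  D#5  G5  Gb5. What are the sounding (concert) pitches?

Bbb4 G3 D#4 G4 F#4 Bb4 Bbb4

The Eb alto saxophone sounds a major sixth below written, so transpose each written note down a major sixth.
Gb5 -> Bbb4
E4 -> G3
B#4 -> D#4
E5 -> G4
D#5 -> F#4
G5 -> Bb4
Gb5 -> Bbb4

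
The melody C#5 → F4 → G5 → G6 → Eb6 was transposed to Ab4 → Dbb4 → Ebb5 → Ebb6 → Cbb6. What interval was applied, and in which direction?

down an augmented third

Take the first pair: C#5 → Ab4. C to A spans 3 letter names, so the interval is some kind of third.
Ab4 to C#5 is 5 semitones, which makes it an augmented third; the second version is lower, so the direction is down.
Checking another pair — Eb6 → Cbb6 — gives the same interval.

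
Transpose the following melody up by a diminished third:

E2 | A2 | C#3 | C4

Gb2 Cb3 Eb3 Ebb4

E2 becomes Gb2
A2 becomes Cb3
C#3 becomes Eb3
C4 becomes Ebb4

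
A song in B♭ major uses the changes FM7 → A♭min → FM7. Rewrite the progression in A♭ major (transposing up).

EbM7 Gbmin EbM7

B♭ major up to A♭ major is a minor seventh; each chord root moves by that interval while the quality stays the same.
FM7: root F up a minor seventh → Eb, giving EbM7.
A♭min: root A♭ up a minor seventh → Gb, giving Gbmin.
FM7: root F up a minor seventh → Eb, giving EbM7.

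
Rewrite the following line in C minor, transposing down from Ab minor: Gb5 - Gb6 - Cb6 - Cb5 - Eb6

Ab minor to C minor down is a minor sixth, so every note moves down by that interval.
Gb5 gives Bb4
Gb6 gives Bb5
Cb6 gives Eb5
Cb5 gives Eb4
Eb6 gives G5

Bb4 Bb5 Eb5 Eb4 G5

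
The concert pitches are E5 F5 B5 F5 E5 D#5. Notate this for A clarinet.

G5 Ab5 D6 Ab5 G5 F#5

The A clarinet sounds a minor third below written, so the written part must be a minor third above concert — transpose each note up.
E5 to G5
F5 to Ab5
B5 to D6
F5 to Ab5
E5 to G5
D#5 to F#5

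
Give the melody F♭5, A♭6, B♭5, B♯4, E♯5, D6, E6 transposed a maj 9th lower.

Ebb4 Gb5 Ab4 A#3 D#4 C5 D5

A major ninth down from Fb5 gives Ebb4.
Ab6: a ninth down reaches G, and 14 semitones makes it Gb5.
Bb5: a ninth down reaches A, and 14 semitones makes it Ab4.
A major ninth down from B#4 gives A#3.
E#5: a ninth down reaches D, and 14 semitones makes it D#4.
D6 down a major ninth is C5.
A major ninth down from E6 gives D5.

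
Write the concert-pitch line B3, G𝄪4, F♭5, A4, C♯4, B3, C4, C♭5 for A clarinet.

D4 B#4 Abb5 C5 E4 D4 Eb4 Ebb5

The A clarinet sounds a minor third below written, so the written part must be a minor third above concert — transpose each note up.
B3 -> D4
G##4 -> B#4
Fb5 -> Abb5
A4 -> C5
C#4 -> E4
B3 -> D4
C4 -> Eb4
Cb5 -> Ebb5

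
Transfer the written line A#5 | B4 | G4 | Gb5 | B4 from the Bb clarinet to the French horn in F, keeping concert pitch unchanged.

D#6 E5 C5 Cb6 E5

First find concert pitch: the Bb clarinet sounds a major second below written, so A#5 B4 G4 Gb5 B4 sounds G#5 A4 F4 Fb5 A4.
Then write for French horn in F: it sounds a perfect fifth below written, so the part must be a perfect fifth above concert.
G#5 → D#6
A4 → E5
F4 → C5
Fb5 → Cb6
A4 → E5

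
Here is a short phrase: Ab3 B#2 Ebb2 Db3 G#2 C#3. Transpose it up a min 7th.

Ab3 → Gb4
B#2 → A#3
Ebb2 → Dbb3
Db3 → Cb4
G#2 → F#3
C#3 → B3

Gb4 A#3 Dbb3 Cb4 F#3 B3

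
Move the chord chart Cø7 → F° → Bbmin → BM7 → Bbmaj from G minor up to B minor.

Eø7 A° Dmin D#M7 Dmaj

G minor up to B minor is a major third; each chord root moves by that interval while the quality stays the same.
Cø7: root C up a major third → E, giving Eø7.
F°: root F up a major third → A, giving A°.
Bbmin: root Bb up a major third → D, giving Dmin.
BM7: root B up a major third → D#, giving D#M7.
Bbmaj: root Bb up a major third → D, giving Dmaj.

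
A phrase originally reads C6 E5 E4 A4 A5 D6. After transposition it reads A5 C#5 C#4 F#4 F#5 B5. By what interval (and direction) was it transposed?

From C6 to A5 is 3 letter names — a third of some quality.
A5 to C6 is 3 semitones, which makes it a minor third; the second version is lower, so the direction is down.
Checking another pair — D6 → B5 — gives the same interval.

down a minor third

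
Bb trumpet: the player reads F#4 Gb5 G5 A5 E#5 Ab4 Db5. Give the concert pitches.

Written C4 on the Bb trumpet sounds as Bb3, a major second lower; apply that shift to every note.
F#4 gives E4
Gb5 gives Fb5
G5 gives F5
A5 gives G5
E#5 gives D#5
Ab4 gives Gb4
Db5 gives Cb5

E4 Fb5 F5 G5 D#5 Gb4 Cb5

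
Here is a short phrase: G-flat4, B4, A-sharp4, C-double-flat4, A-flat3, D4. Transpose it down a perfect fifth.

Gb4 -> Cb4
B4 -> E4
A#4 -> D#4
Cbb4 -> Fbb3
Ab3 -> Db3
D4 -> G3

Cb4 E4 D#4 Fbb3 Db3 G3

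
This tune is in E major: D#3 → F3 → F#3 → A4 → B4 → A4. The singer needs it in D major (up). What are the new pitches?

C#4 Eb4 E4 G5 A5 G5

E major to D major up is a minor seventh, so every note moves up by that interval.
D#3 gives C#4
F3 gives Eb4
F#3 gives E4
A4 gives G5
B4 gives A5
A4 gives G5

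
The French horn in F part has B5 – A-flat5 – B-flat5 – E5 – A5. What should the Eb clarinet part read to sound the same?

First find concert pitch: the French horn in F sounds a perfect fifth below written, so B5 A-flat5 B-flat5 E5 A5 sounds E5 Db5 Eb5 A4 D5.
Then write for Eb clarinet: it sounds a minor third above written, so the part must be a minor third below concert.
E5 → C#5
Db5 → Bb4
Eb5 → C5
A4 → F#4
D5 → B4

C#5 Bb4 C5 F#4 B4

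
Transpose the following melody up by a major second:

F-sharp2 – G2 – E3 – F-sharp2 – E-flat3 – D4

F#2 up a major second is G#2.
G2 up a major second is A2.
A major second up from E3 gives F#3.
A major second up from F#2 gives G#2.
Eb3 up a major second is F3.
D4 up a major second is E4.

G#2 A2 F#3 G#2 F3 E4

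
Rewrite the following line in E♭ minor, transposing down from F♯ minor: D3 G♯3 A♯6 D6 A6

Cb3 F3 G6 Cb6 Gb6

F♯ minor to E♭ minor down is an augmented second, so every note moves down by that interval.
D3 -> Cb3
G#3 -> F3
A#6 -> G6
D6 -> Cb6
A6 -> Gb6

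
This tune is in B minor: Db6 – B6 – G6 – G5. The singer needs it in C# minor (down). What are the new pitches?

Eb5 C#6 A5 A4

B minor to C# minor down is a minor seventh, so every note moves down by that interval.
Db6 gives Eb5
B6 gives C#6
G6 gives A5
G5 gives A4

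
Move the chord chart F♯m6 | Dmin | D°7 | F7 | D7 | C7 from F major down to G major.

G#m6 Emin E°7 G7 E7 D7

F major down to G major is a minor seventh; each chord root moves by that interval while the quality stays the same.
F♯m6: root F♯ down a minor seventh → G#, giving G#m6.
Dmin: root D down a minor seventh → E, giving Emin.
D°7: root D down a minor seventh → E, giving E°7.
F7: root F down a minor seventh → G, giving G7.
D7: root D down a minor seventh → E, giving E7.
C7: root C down a minor seventh → D, giving D7.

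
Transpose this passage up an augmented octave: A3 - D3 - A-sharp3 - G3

A#4 D#4 A##4 G#4

An augmented octave up from A3 gives A#4.
An augmented octave up from D3 gives D#4.
A#3: an octave up reaches A, and 13 semitones makes it A##4.
G3: an octave up reaches G, and 13 semitones makes it G#4.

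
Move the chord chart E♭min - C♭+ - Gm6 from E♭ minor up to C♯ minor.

C#min A+ E#m6

E♭ minor up to C♯ minor is an augmented sixth; each chord root moves by that interval while the quality stays the same.
E♭min: root E♭ up an augmented sixth → C#, giving C#min.
C♭+: root C♭ up an augmented sixth → A, giving A+.
Gm6: root G up an augmented sixth → E#, giving E#m6.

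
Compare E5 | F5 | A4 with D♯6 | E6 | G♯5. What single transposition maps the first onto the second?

From E5 to D#6 is 7 letter names — a seventh of some quality.
E5 to D#6 is 11 semitones, which makes it a major seventh; the second version is higher, so the direction is up.
Checking another pair — A4 → G#5 — gives the same interval.

up a major seventh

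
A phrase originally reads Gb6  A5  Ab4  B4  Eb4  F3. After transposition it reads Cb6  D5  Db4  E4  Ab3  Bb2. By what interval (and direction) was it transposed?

down a perfect fifth

From Gb6 to Cb6 is 5 letter names — a fifth of some quality.
Cb6 to Gb6 is 7 semitones, which makes it a perfect fifth; the second version is lower, so the direction is down.
Checking another pair — F3 → Bb2 — gives the same interval.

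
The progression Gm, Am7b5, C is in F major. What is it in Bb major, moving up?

Cm Dm7b5 F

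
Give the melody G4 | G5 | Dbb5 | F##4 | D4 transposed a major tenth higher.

G4 → B5
G5 → B6
Dbb5 → Fb6
F##4 → A##5
D4 → F#5

B5 B6 Fb6 A##5 F#5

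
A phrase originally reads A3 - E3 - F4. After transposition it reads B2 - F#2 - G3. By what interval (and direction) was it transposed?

From A3 to B2 is 7 letter names — a seventh of some quality.
B2 to A3 is 10 semitones, which makes it a minor seventh; the second version is lower, so the direction is down.
Checking another pair — F4 → G3 — gives the same interval.

down a minor seventh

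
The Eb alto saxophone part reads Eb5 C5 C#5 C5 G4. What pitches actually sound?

The Eb alto saxophone sounds a major sixth below written, so transpose each written note down a major sixth.
Eb5 becomes Gb4
C5 becomes Eb4
C#5 becomes E4
C5 becomes Eb4
G4 becomes Bb3

Gb4 Eb4 E4 Eb4 Bb3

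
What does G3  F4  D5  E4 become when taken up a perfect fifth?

G3: a fifth up reaches D, and 7 semitones makes it D4.
F4 up a perfect fifth is C5.
D5: a fifth up reaches A, and 7 semitones makes it A5.
E4 up a perfect fifth is B4.

D4 C5 A5 B4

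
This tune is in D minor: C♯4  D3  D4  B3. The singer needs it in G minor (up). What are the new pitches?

From D up to G is a perfect fourth; apply that to each pitch.
C#4 to F#4
D3 to G3
D4 to G4
B3 to E4

F#4 G3 G4 E4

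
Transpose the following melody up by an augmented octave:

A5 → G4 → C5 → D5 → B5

A5 becomes A#6
G4 becomes G#5
C5 becomes C#6
D5 becomes D#6
B5 becomes B#6

A#6 G#5 C#6 D#6 B#6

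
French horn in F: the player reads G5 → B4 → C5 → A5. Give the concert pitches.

C5 E4 F4 D5

Written C4 on the French horn in F sounds as F3, a perfect fifth lower; apply that shift to every note.
G5 becomes C5
B4 becomes E4
C5 becomes F4
A5 becomes D5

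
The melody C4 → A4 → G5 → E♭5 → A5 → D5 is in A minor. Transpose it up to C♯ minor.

E4 C#5 B5 G5 C#6 F#5

From A up to C♯ is a major third; apply that to each pitch.
C4 gives E4
A4 gives C#5
G5 gives B5
Eb5 gives G5
A5 gives C#6
D5 gives F#5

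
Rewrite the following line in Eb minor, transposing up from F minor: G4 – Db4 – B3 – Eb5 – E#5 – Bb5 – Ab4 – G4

From F up to Eb is a minor seventh; apply that to each pitch.
G4 -> F5
Db4 -> Cb5
B3 -> A4
Eb5 -> Db6
E#5 -> D#6
Bb5 -> Ab6
Ab4 -> Gb5
G4 -> F5

F5 Cb5 A4 Db6 D#6 Ab6 Gb5 F5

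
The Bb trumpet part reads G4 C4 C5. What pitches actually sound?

F4 Bb3 Bb4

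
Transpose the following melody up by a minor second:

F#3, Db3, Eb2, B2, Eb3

G3 Ebb3 Fb2 C3 Fb3

A minor second up from F#3 gives G3.
A minor second up from Db3 gives Ebb3.
A minor second up from Eb2 gives Fb2.
B2 up a minor second is C3.
Eb3: a second up reaches F, and 1 semitone makes it Fb3.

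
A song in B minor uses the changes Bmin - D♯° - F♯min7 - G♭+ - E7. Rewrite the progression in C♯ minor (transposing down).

C#min E#° G#min7 Ab+ F#7

B minor down to C♯ minor is a minor seventh; each chord root moves by that interval while the quality stays the same.
Bmin: root B down a minor seventh → C#, giving C#min.
D♯°: root D♯ down a minor seventh → E#, giving E#°.
F♯min7: root F♯ down a minor seventh → G#, giving G#min7.
G♭+: root G♭ down a minor seventh → Ab, giving Ab+.
E7: root E down a minor seventh → F#, giving F#7.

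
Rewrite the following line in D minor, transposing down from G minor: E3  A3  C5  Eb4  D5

B2 E3 G4 Bb3 A4

From G down to D is a perfect fourth; apply that to each pitch.
E3 to B2
A3 to E3
C5 to G4
Eb4 to Bb3
D5 to A4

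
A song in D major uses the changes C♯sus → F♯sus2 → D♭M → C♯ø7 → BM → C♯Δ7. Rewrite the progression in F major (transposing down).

Esus Asus2 FbM Eø7 DM EΔ7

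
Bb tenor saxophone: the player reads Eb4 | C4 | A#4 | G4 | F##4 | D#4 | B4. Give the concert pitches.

Db3 Bb2 G#3 F3 E#3 C#3 A3

The Bb tenor saxophone sounds a major ninth below written, so transpose each written note down a major ninth.
Eb4 → Db3
C4 → Bb2
A#4 → G#3
G4 → F3
F##4 → E#3
D#4 → C#3
B4 → A3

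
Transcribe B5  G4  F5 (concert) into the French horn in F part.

F#6 D5 C6

The French horn in F sounds a perfect fifth below written, so the written part must be a perfect fifth above concert — transpose each note up.
B5 gives F#6
G4 gives D5
F5 gives C6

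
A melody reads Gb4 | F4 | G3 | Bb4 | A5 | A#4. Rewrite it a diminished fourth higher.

Cbb5 Bbb4 Cb4 Ebb5 Db6 D5

Gb4 up a diminished fourth is Cbb5.
F4 up a diminished fourth is Bbb4.
G3: a fourth up reaches C, and 4 semitones makes it Cb4.
Bb4: a fourth up reaches E, and 4 semitones makes it Ebb5.
A diminished fourth up from A5 gives Db6.
A#4: a fourth up reaches D, and 4 semitones makes it D5.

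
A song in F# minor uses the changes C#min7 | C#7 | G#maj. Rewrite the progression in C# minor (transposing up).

F# minor up to C# minor is a perfect fifth; each chord root moves by that interval while the quality stays the same.
C#min7: root C# up a perfect fifth → G#, giving G#min7.
C#7: root C# up a perfect fifth → G#, giving G#7.
G#maj: root G# up a perfect fifth → D#, giving D#maj.

G#min7 G#7 D#maj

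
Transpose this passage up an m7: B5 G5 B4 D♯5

A6 F6 A5 C#6

B5 up a minor seventh is A6.
G5: a seventh up reaches F, and 10 semitones makes it F6.
B4: a seventh up reaches A, and 10 semitones makes it A5.
D#5 up a minor seventh is C#6.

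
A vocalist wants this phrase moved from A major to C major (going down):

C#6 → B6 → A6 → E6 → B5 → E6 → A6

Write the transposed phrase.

E5 D6 C6 G5 D5 G5 C6

From A down to C is a major sixth; apply that to each pitch.
C#6 becomes E5
B6 becomes D6
A6 becomes C6
E6 becomes G5
B5 becomes D5
E6 becomes G5
A6 becomes C6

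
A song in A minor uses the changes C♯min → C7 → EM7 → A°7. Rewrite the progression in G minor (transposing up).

Bmin Bb7 DM7 G°7

A minor up to G minor is a minor seventh; each chord root moves by that interval while the quality stays the same.
C♯min: root C♯ up a minor seventh → B, giving Bmin.
C7: root C up a minor seventh → Bb, giving Bb7.
EM7: root E up a minor seventh → D, giving DM7.
A°7: root A up a minor seventh → G, giving G°7.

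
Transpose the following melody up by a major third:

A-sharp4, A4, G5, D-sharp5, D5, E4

A#4 → C##5
A4 → C#5
G5 → B5
D#5 → F##5
D5 → F#5
E4 → G#4

C##5 C#5 B5 F##5 F#5 G#4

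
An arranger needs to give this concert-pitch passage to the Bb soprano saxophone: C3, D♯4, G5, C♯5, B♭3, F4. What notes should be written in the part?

The Bb soprano saxophone sounds a major second below written, so the written part must be a major second above concert — transpose each note up.
C3 becomes D3
D#4 becomes E#4
G5 becomes A5
C#5 becomes D#5
Bb3 becomes C4
F4 becomes G4

D3 E#4 A5 D#5 C4 G4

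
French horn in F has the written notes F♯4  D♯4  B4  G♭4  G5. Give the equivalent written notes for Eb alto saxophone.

First find concert pitch: the French horn in F sounds a perfect fifth below written, so F♯4 D♯4 B4 G♭4 G5 sounds B3 G#3 E4 Cb4 C5.
Then write for Eb alto saxophone: it sounds a major sixth below written, so the part must be a major sixth above concert.
B3 → G#4
G#3 → E#4
E4 → C#5
Cb4 → Ab4
C5 → A5

G#4 E#4 C#5 Ab4 A5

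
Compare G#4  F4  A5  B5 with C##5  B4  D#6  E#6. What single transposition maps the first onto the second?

up an augmented fourth

From G#4 to C##5 is 4 letter names — a fourth of some quality.
G#4 to C##5 is 6 semitones, which makes it an augmented fourth; the second version is higher, so the direction is up.
Checking another pair — B5 → E#6 — gives the same interval.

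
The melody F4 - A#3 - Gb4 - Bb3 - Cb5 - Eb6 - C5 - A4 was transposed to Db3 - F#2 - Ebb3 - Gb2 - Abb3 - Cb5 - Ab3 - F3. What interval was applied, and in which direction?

From F4 to Db3 is 10 letter names — a tenth of some quality.
Db3 to F4 is 16 semitones, which makes it a major tenth; the second version is lower, so the direction is down.
Checking another pair — A4 → F3 — gives the same interval.

down a major tenth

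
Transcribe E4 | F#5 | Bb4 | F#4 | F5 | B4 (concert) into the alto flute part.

A4 B5 Eb5 B4 Bb5 E5

Written C4 sounds as G3 on the alto flute, so concert pitches are written a perfect fourth up.
E4 -> A4
F#5 -> B5
Bb4 -> Eb5
F#4 -> B4
F5 -> Bb5
B4 -> E5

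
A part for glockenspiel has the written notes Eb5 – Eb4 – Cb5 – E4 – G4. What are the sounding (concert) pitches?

Eb7 Eb6 Cb7 E6 G6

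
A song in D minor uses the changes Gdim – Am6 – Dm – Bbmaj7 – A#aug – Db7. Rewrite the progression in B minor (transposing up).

D minor up to B minor is a major sixth; each chord root moves by that interval while the quality stays the same.
Gdim: root G up a major sixth → E, giving Edim.
Am6: root A up a major sixth → F#, giving F#m6.
Dm: root D up a major sixth → B, giving Bm.
Bbmaj7: root Bb up a major sixth → G, giving Gmaj7.
A#aug: root A# up a major sixth → F##, giving F##aug.
Db7: root Db up a major sixth → Bb, giving Bb7.

Edim F#m6 Bm Gmaj7 F##aug Bb7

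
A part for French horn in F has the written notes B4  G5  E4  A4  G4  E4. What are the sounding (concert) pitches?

Written C4 on the French horn in F sounds as F3, a perfect fifth lower; apply that shift to every note.
B4 → E4
G5 → C5
E4 → A3
A4 → D4
G4 → C4
E4 → A3

E4 C5 A3 D4 C4 A3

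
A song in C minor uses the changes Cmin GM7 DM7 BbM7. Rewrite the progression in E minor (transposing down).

Emin BM7 F#M7 DM7

C minor down to E minor is a minor sixth; each chord root moves by that interval while the quality stays the same.
Cmin: root C down a minor sixth → E, giving Emin.
GM7: root G down a minor sixth → B, giving BM7.
DM7: root D down a minor sixth → F#, giving F#M7.
BbM7: root Bb down a minor sixth → D, giving DM7.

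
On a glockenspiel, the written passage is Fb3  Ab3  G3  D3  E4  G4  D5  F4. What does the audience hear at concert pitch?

Fb5 Ab5 G5 D5 E6 G6 D7 F6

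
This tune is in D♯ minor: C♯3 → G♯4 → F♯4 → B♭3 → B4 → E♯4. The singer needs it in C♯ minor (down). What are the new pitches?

B2 F#4 E4 Ab3 A4 D#4

D♯ minor to C♯ minor down is a major second, so every note moves down by that interval.
C#3 -> B2
G#4 -> F#4
F#4 -> E4
Bb3 -> Ab3
B4 -> A4
E#4 -> D#4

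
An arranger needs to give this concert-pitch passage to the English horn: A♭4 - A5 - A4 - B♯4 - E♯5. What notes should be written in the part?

Eb5 E6 E5 F##5 B#5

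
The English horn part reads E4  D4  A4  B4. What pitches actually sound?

A3 G3 D4 E4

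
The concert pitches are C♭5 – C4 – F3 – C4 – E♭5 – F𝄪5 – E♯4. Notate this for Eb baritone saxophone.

Ab6 A5 D5 A5 C7 D##7 C##6

Written C4 sounds as Eb2 on the Eb baritone saxophone, so concert pitches are written a major thirteenth up.
Cb5 gives Ab6
C4 gives A5
F3 gives D5
C4 gives A5
Eb5 gives C7
F##5 gives D##7
E#4 gives C##6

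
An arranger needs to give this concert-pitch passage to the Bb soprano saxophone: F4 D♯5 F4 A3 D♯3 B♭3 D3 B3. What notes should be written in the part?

The Bb soprano saxophone sounds a major second below written, so the written part must be a major second above concert — transpose each note up.
F4 becomes G4
D#5 becomes E#5
F4 becomes G4
A3 becomes B3
D#3 becomes E#3
Bb3 becomes C4
D3 becomes E3
B3 becomes C#4

G4 E#5 G4 B3 E#3 C4 E3 C#4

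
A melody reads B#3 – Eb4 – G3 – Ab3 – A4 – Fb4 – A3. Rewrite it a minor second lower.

B#3 becomes A##3
Eb4 becomes D4
G3 becomes F#3
Ab3 becomes G3
A4 becomes G#4
Fb4 becomes Eb4
A3 becomes G#3

A##3 D4 F#3 G3 G#4 Eb4 G#3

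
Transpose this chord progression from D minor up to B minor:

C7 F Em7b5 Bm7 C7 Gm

A7 D C#m7b5 G#m7 A7 Em

D minor up to B minor is a major sixth; each chord root moves by that interval while the quality stays the same.
C7: root C up a major sixth → A, giving A7.
F: root F up a major sixth → D, giving D.
Em7b5: root E up a major sixth → C#, giving C#m7b5.
Bm7: root B up a major sixth → G#, giving G#m7.
C7: root C up a major sixth → A, giving A7.
Gm: root G up a major sixth → E, giving Em.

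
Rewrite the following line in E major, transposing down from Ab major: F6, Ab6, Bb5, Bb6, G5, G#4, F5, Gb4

From Ab down to E is a diminished fourth; apply that to each pitch.
F6 gives C#6
Ab6 gives E6
Bb5 gives F#5
Bb6 gives F#6
G5 gives D#5
G#4 gives D##4
F5 gives C#5
Gb4 gives D4

C#6 E6 F#5 F#6 D#5 D##4 C#5 D4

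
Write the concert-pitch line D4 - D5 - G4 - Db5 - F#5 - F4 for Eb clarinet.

B3 B4 E4 Bb4 D#5 D4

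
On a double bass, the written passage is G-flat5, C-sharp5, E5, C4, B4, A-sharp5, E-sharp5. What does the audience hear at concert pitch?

Gb4 C#4 E4 C3 B3 A#4 E#4

Written C4 on the double bass sounds as C3, a perfect octave lower; apply that shift to every note.
Gb5 becomes Gb4
C#5 becomes C#4
E5 becomes E4
C4 becomes C3
B4 becomes B3
A#5 becomes A#4
E#5 becomes E#4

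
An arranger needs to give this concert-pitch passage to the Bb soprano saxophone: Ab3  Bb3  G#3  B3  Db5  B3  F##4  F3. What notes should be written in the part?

Bb3 C4 A#3 C#4 Eb5 C#4 G##4 G3

The Bb soprano saxophone sounds a major second below written, so the written part must be a major second above concert — transpose each note up.
Ab3 → Bb3
Bb3 → C4
G#3 → A#3
B3 → C#4
Db5 → Eb5
B3 → C#4
F##4 → G##4
F3 → G3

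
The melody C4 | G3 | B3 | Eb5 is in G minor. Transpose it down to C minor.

F3 C3 E3 Ab4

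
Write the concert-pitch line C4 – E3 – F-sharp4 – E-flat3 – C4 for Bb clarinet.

Written C4 sounds as Bb3 on the Bb clarinet, so concert pitches are written a major second up.
C4 gives D4
E3 gives F#3
F#4 gives G#4
Eb3 gives F3
C4 gives D4

D4 F#3 G#4 F3 D4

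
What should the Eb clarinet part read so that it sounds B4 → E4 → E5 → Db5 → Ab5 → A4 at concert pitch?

G#4 C#4 C#5 Bb4 F5 F#4

Written C4 sounds as Eb4 on the Eb clarinet, so concert pitches are written a minor third down.
B4 gives G#4
E4 gives C#4
E5 gives C#5
Db5 gives Bb4
Ab5 gives F5
A4 gives F#4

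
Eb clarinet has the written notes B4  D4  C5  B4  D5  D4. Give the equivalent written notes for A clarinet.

F5 Ab4 Gb5 F5 Ab5 Ab4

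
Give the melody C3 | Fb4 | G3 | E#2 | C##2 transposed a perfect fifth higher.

G3 Cb5 D4 B#2 G##2

C3 to G3
Fb4 to Cb5
G3 to D4
E#2 to B#2
C##2 to G##2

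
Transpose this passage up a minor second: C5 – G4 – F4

C5: a second up reaches D, and 1 semitone makes it Db5.
G4 up a minor second is Ab4.
A minor second up from F4 gives Gb4.

Db5 Ab4 Gb4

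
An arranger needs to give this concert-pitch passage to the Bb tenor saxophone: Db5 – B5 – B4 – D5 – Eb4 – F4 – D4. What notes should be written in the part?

Eb6 C#7 C#6 E6 F5 G5 E5

The Bb tenor saxophone sounds a major ninth below written, so the written part must be a major ninth above concert — transpose each note up.
Db5 to Eb6
B5 to C#7
B4 to C#6
D5 to E6
Eb4 to F5
F4 to G5
D4 to E5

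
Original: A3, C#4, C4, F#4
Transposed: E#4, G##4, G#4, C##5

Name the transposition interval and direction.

up an augmented fifth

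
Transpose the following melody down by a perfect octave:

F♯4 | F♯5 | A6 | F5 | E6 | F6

F#3 F#4 A5 F4 E5 F5

F#4 down a perfect octave is F#3.
F#5: an octave down reaches F, and 12 semitones makes it F#4.
A perfect octave down from A6 gives A5.
F5 down a perfect octave is F4.
E6: an octave down reaches E, and 12 semitones makes it E5.
F6: an octave down reaches F, and 12 semitones makes it F5.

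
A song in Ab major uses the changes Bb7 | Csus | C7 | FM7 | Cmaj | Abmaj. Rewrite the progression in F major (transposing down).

Ab major down to F major is a minor third; each chord root moves by that interval while the quality stays the same.
Bb7: root Bb down a minor third → G, giving G7.
Csus: root C down a minor third → A, giving Asus.
C7: root C down a minor third → A, giving A7.
FM7: root F down a minor third → D, giving DM7.
Cmaj: root C down a minor third → A, giving Amaj.
Abmaj: root Ab down a minor third → F, giving Fmaj.

G7 Asus A7 DM7 Amaj Fmaj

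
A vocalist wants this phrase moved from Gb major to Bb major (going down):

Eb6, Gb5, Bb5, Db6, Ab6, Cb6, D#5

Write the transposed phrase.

Gb major to Bb major down is a minor sixth, so every note moves down by that interval.
Eb6 → G5
Gb5 → Bb4
Bb5 → D5
Db6 → F5
Ab6 → C6
Cb6 → Eb5
D#5 → F##4

G5 Bb4 D5 F5 C6 Eb5 F##4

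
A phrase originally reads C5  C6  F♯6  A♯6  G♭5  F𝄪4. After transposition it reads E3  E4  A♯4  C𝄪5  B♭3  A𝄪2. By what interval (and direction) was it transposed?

down a minor thirteenth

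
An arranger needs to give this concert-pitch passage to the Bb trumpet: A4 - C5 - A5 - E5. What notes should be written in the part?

Written C4 sounds as Bb3 on the Bb trumpet, so concert pitches are written a major second up.
A4 to B4
C5 to D5
A5 to B5
E5 to F#5

B4 D5 B5 F#5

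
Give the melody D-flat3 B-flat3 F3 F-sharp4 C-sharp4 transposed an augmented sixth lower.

Fbb2 Dbb3 Abb2 Ab3 Eb3

Db3: a sixth down reaches F, and 10 semitones makes it Fbb2.
An augmented sixth down from Bb3 gives Dbb3.
F3 down an augmented sixth is Abb2.
F#4 down an augmented sixth is Ab3.
C#4 down an augmented sixth is Eb3.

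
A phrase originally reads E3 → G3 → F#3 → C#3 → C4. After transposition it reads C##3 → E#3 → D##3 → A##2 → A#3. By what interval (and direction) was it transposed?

down a diminished third

Take the first pair: E3 → C##3. E to C spans 3 letter names, so the interval is some kind of third.
C##3 to E3 is 2 semitones, which makes it a diminished third; the second version is lower, so the direction is down.
Checking another pair — C4 → A#3 — gives the same interval.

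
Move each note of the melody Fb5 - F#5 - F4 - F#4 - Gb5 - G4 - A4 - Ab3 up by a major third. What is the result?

Fb5 to Ab5
F#5 to A#5
F4 to A4
F#4 to A#4
Gb5 to Bb5
G4 to B4
A4 to C#5
Ab3 to C4

Ab5 A#5 A4 A#4 Bb5 B4 C#5 C4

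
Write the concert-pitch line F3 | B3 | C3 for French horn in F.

C4 F#4 G3

Written C4 sounds as F3 on the French horn in F, so concert pitches are written a perfect fifth up.
F3 -> C4
B3 -> F#4
C3 -> G3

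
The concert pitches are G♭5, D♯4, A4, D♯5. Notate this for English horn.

Db6 A#4 E5 A#5

Written C4 sounds as F3 on the English horn, so concert pitches are written a perfect fifth up.
Gb5 → Db6
D#4 → A#4
A4 → E5
D#5 → A#5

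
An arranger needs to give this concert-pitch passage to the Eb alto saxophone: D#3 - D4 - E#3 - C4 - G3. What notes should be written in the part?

B#3 B4 C##4 A4 E4

Written C4 sounds as Eb3 on the Eb alto saxophone, so concert pitches are written a major sixth up.
D#3 becomes B#3
D4 becomes B4
E#3 becomes C##4
C4 becomes A4
G3 becomes E4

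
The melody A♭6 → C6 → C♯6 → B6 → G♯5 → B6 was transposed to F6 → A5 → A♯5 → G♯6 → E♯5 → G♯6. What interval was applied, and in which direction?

From Ab6 to F6 is 3 letter names — a third of some quality.
F6 to Ab6 is 3 semitones, which makes it a minor third; the second version is lower, so the direction is down.
Checking another pair — B6 → G#6 — gives the same interval.

down a minor third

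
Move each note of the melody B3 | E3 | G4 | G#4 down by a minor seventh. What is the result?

B3 → C#3
E3 → F#2
G4 → A3
G#4 → A#3

C#3 F#2 A3 A#3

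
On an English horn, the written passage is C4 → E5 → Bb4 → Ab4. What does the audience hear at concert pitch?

F3 A4 Eb4 Db4

Written C4 on the English horn sounds as F3, a perfect fifth lower; apply that shift to every note.
C4 to F3
E5 to A4
Bb4 to Eb4
Ab4 to Db4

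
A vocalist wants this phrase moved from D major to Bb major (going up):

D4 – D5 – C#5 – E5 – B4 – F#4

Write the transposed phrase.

From D up to Bb is a minor sixth; apply that to each pitch.
D4 to Bb4
D5 to Bb5
C#5 to A5
E5 to C6
B4 to G5
F#4 to D5

Bb4 Bb5 A5 C6 G5 D5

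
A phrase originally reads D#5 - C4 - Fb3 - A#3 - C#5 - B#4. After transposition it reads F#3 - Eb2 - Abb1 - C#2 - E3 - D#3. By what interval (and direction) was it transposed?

down a major thirteenth

Take the first pair: D#5 → F#3. D to F spans 13 letter names, so the interval is some kind of thirteenth.
F#3 to D#5 is 21 semitones, which makes it a major thirteenth; the second version is lower, so the direction is down.
Checking another pair — B#4 → D#3 — gives the same interval.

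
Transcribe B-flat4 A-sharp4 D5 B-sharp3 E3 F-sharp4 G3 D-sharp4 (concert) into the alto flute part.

The alto flute sounds a perfect fourth below written, so the written part must be a perfect fourth above concert — transpose each note up.
Bb4 gives Eb5
A#4 gives D#5
D5 gives G5
B#3 gives E#4
E3 gives A3
F#4 gives B4
G3 gives C4
D#4 gives G#4

Eb5 D#5 G5 E#4 A3 B4 C4 G#4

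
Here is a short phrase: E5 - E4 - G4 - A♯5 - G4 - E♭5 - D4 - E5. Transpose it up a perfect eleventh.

A perfect eleventh up from E5 gives A6.
E4 up a perfect eleventh is A5.
A perfect eleventh up from G4 gives C6.
A#5: an eleventh up reaches D, and 17 semitones makes it D#7.
G4: an eleventh up reaches C, and 17 semitones makes it C6.
A perfect eleventh up from Eb5 gives Ab6.
D4 up a perfect eleventh is G5.
E5 up a perfect eleventh is A6.

A6 A5 C6 D#7 C6 Ab6 G5 A6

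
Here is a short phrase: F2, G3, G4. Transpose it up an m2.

Gb2 Ab3 Ab4

F2 to Gb2
G3 to Ab3
G4 to Ab4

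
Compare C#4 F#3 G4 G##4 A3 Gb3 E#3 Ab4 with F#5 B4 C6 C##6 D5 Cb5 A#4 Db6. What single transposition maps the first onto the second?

up a perfect eleventh

Take the first pair: C#4 → F#5. C to F spans 11 letter names, so the interval is some kind of eleventh.
C#4 to F#5 is 17 semitones, which makes it a perfect eleventh; the second version is higher, so the direction is up.
Checking another pair — Ab4 → Db6 — gives the same interval.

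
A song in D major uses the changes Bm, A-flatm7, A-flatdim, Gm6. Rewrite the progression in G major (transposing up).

Em Dbm7 Dbdim Cm6

D major up to G major is a perfect fourth; each chord root moves by that interval while the quality stays the same.
Bm: root B up a perfect fourth → E, giving Em.
A-flatm7: root A-flat up a perfect fourth → Db, giving Dbm7.
A-flatdim: root A-flat up a perfect fourth → Db, giving Dbdim.
Gm6: root G up a perfect fourth → C, giving Cm6.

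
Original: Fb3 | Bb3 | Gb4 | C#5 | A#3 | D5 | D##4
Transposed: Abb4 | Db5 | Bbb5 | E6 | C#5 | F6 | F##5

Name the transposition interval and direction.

From Fb3 to Abb4 is 10 letter names — a tenth of some quality.
Fb3 to Abb4 is 15 semitones, which makes it a minor tenth; the second version is higher, so the direction is up.
Checking another pair — D##4 → F##5 — gives the same interval.

up a minor tenth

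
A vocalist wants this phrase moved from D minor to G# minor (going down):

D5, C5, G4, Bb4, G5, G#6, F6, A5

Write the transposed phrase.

G#4 F#4 C#4 E4 C#5 C##6 B5 D#5

D minor to G# minor down is a diminished fifth, so every note moves down by that interval.
D5 → G#4
C5 → F#4
G4 → C#4
Bb4 → E4
G5 → C#5
G#6 → C##6
F6 → B5
A5 → D#5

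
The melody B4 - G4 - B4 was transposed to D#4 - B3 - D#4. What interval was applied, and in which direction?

down a minor sixth

Take the first pair: B4 → D#4. B to D spans 6 letter names, so the interval is some kind of sixth.
D#4 to B4 is 8 semitones, which makes it a minor sixth; the second version is lower, so the direction is down.
Checking another pair — B4 → D#4 — gives the same interval.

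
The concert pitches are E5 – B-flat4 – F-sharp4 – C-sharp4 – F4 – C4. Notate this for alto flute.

The alto flute sounds a perfect fourth below written, so the written part must be a perfect fourth above concert — transpose each note up.
E5 -> A5
Bb4 -> Eb5
F#4 -> B4
C#4 -> F#4
F4 -> Bb4
C4 -> F4

A5 Eb5 B4 F#4 Bb4 F4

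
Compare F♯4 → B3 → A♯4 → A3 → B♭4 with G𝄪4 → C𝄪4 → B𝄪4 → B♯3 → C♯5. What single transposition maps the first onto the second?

up an augmented second

Take the first pair: F#4 → G##4. F to G spans 2 letter names, so the interval is some kind of second.
F#4 to G##4 is 3 semitones, which makes it an augmented second; the second version is higher, so the direction is up.
Checking another pair — Bb4 → C#5 — gives the same interval.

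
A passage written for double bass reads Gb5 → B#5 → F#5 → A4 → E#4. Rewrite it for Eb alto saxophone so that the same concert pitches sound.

Eb5 G##5 D#5 F#4 C##4

First find concert pitch: the double bass sounds a perfect octave below written, so Gb5 B#5 F#5 A4 E#4 sounds Gb4 B#4 F#4 A3 E#3.
Then write for Eb alto saxophone: it sounds a major sixth below written, so the part must be a major sixth above concert.
Gb4 → Eb5
B#4 → G##5
F#4 → D#5
A3 → F#4
E#3 → C##4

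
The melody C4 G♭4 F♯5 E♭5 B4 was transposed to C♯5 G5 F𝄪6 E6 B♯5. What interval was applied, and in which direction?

From C4 to C#5 is 8 letter names — an octave of some quality.
C4 to C#5 is 13 semitones, which makes it an augmented octave; the second version is higher, so the direction is up.
Checking another pair — B4 → B#5 — gives the same interval.

up an augmented octave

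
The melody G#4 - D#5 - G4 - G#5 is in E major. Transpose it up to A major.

C#5 G#5 C5 C#6

E major to A major up is a perfect fourth, so every note moves up by that interval.
G#4 gives C#5
D#5 gives G#5
G4 gives C5
G#5 gives C#6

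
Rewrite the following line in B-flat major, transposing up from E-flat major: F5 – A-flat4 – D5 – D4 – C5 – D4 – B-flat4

C6 Eb5 A5 A4 G5 A4 F5

E-flat major to B-flat major up is a perfect fifth, so every note moves up by that interval.
F5 → C6
Ab4 → Eb5
D5 → A5
D4 → A4
C5 → G5
D4 → A4
Bb4 → F5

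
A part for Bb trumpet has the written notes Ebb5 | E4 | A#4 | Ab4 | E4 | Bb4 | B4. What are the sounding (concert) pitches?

Dbb5 D4 G#4 Gb4 D4 Ab4 A4

The Bb trumpet sounds a major second below written, so transpose each written note down a major second.
Ebb5 → Dbb5
E4 → D4
A#4 → G#4
Ab4 → Gb4
E4 → D4
Bb4 → Ab4
B4 → A4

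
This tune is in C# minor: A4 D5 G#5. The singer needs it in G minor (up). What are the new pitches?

Eb5 Ab5 D6

From C# up to G is a diminished fifth; apply that to each pitch.
A4 becomes Eb5
D5 becomes Ab5
G#5 becomes D6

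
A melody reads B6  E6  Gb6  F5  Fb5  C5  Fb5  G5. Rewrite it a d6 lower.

B6 gives D##6
E6 gives G##5
Gb6 gives B5
F5 gives A#4
Fb5 gives A4
C5 gives E#4
Fb5 gives A4
G5 gives B#4

D##6 G##5 B5 A#4 A4 E#4 A4 B#4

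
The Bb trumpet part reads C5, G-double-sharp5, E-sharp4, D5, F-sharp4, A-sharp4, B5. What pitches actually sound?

Bb4 F##5 D#4 C5 E4 G#4 A5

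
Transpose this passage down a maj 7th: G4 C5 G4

Ab3 Db4 Ab3

G4 -> Ab3
C5 -> Db4
G4 -> Ab3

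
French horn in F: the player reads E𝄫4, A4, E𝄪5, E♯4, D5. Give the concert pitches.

Written C4 on the French horn in F sounds as F3, a perfect fifth lower; apply that shift to every note.
Ebb4 becomes Abb3
A4 becomes D4
E##5 becomes A##4
E#4 becomes A#3
D5 becomes G4

Abb3 D4 A##4 A#3 G4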